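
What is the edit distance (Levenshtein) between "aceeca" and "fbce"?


Computing edit distance: "aceeca" -> "fbce"
DP table:
           f    b    c    e
      0    1    2    3    4
  a   1    1    2    3    4
  c   2    2    2    2    3
  e   3    3    3    3    2
  e   4    4    4    4    3
  c   5    5    5    4    4
  a   6    6    6    5    5
Edit distance = dp[6][4] = 5

5


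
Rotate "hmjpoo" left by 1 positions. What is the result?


Input: "hmjpoo", rotate left by 1
First 1 characters: "h"
Remaining characters: "mjpoo"
Concatenate remaining + first: "mjpoo" + "h" = "mjpooh"

mjpooh


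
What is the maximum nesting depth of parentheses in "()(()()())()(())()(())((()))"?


Input: "()(()()())()(())()(())((()))"
Tracking depth:
  Position 0 '(': depth becomes 1
  Position 1 ')': depth becomes 0
  Position 2 '(': depth becomes 1
  Position 3 '(': depth becomes 2
  Position 4 ')': depth becomes 1
  Position 5 '(': depth becomes 2
  Position 6 ')': depth becomes 1
  Position 7 '(': depth becomes 2
  Position 8 ')': depth becomes 1
  Position 9 ')': depth becomes 0
  Position 10 '(': depth becomes 1
  Position 11 ')': depth becomes 0
  Position 12 '(': depth becomes 1
  Position 13 '(': depth becomes 2
  Position 14 ')': depth becomes 1
  Position 15 ')': depth becomes 0
  Position 16 '(': depth becomes 1
  Position 17 ')': depth becomes 0
  Position 18 '(': depth becomes 1
  Position 19 '(': depth becomes 2
  Position 20 ')': depth becomes 1
  Position 21 ')': depth becomes 0
  Position 22 '(': depth becomes 1
  Position 23 '(': depth becomes 2
  Position 24 '(': depth becomes 3
  Position 25 ')': depth becomes 2
  Position 26 ')': depth becomes 1
  Position 27 ')': depth becomes 0
Maximum depth reached: 3

3


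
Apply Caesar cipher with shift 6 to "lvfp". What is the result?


Caesar cipher: shift "lvfp" by 6
  'l' (pos 11) + 6 = pos 17 = 'r'
  'v' (pos 21) + 6 = pos 1 = 'b'
  'f' (pos 5) + 6 = pos 11 = 'l'
  'p' (pos 15) + 6 = pos 21 = 'v'
Result: rblv

rblv


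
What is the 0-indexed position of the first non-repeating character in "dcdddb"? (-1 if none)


Input: dcdddb
Character frequencies:
  'b': 1
  'c': 1
  'd': 4
Scanning left to right for freq == 1:
  Position 0 ('d'): freq=4, skip
  Position 1 ('c'): unique! => answer = 1

1


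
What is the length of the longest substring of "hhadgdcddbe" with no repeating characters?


Input: "hhadgdcddbe"
Sliding window (track last position of each char):
  Position 0 ('h'): window [0,0] length 1 -- new best
  Position 1 ('h'): repeat (last at 0), move window start to 1
  Position 1 ('h'): window [1,1] length 1
  Position 2 ('a'): window [1,2] length 2 -- new best
  Position 3 ('d'): window [1,3] length 3 -- new best
  Position 4 ('g'): window [1,4] length 4 -- new best
  Position 5 ('d'): repeat (last at 3), move window start to 4
  Position 5 ('d'): window [4,5] length 2
  Position 6 ('c'): window [4,6] length 3
  Position 7 ('d'): repeat (last at 5), move window start to 6
  Position 7 ('d'): window [6,7] length 2
  Position 8 ('d'): repeat (last at 7), move window start to 8
  Position 8 ('d'): window [8,8] length 1
  Position 9 ('b'): window [8,9] length 2
  Position 10 ('e'): window [8,10] length 3
Longest substring with no repeats: "hadg" with length 4

4


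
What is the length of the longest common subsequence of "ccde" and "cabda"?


LCS of "ccde" and "cabda"
DP table:
           c    a    b    d    a
      0    0    0    0    0    0
  c   0    1    1    1    1    1
  c   0    1    1    1    1    1
  d   0    1    1    1    2    2
  e   0    1    1    1    2    2
LCS length = dp[4][5] = 2

2


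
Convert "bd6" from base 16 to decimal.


Input: "bd6" in base 16
Positional expansion:
  Digit 'b' (value 11) x 16^2 = 2816
  Digit 'd' (value 13) x 16^1 = 208
  Digit '6' (value 6) x 16^0 = 6
Sum = 3030

3030


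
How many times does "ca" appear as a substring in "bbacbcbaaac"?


Searching for "ca" in "bbacbcbaaac"
Scanning each position:
  Position 0: "bb" => no
  Position 1: "ba" => no
  Position 2: "ac" => no
  Position 3: "cb" => no
  Position 4: "bc" => no
  Position 5: "cb" => no
  Position 6: "ba" => no
  Position 7: "aa" => no
  Position 8: "aa" => no
  Position 9: "ac" => no
Total occurrences: 0

0


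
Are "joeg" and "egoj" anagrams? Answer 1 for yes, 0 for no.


Strings: "joeg", "egoj"
Sorted first:  egjo
Sorted second: egjo
Sorted forms match => anagrams

1


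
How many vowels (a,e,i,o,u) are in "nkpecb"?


Input: nkpecb
Checking each character:
  'n' at position 0: consonant
  'k' at position 1: consonant
  'p' at position 2: consonant
  'e' at position 3: vowel (running total: 1)
  'c' at position 4: consonant
  'b' at position 5: consonant
Total vowels: 1

1


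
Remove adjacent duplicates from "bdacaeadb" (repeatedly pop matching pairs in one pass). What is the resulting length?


Input: bdacaeadb
Stack-based adjacent duplicate removal:
  Read 'b': push. Stack: b
  Read 'd': push. Stack: bd
  Read 'a': push. Stack: bda
  Read 'c': push. Stack: bdac
  Read 'a': push. Stack: bdaca
  Read 'e': push. Stack: bdacae
  Read 'a': push. Stack: bdacaea
  Read 'd': push. Stack: bdacaead
  Read 'b': push. Stack: bdacaeadb
Final stack: "bdacaeadb" (length 9)

9


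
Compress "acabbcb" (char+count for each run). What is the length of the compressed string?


Input: acabbcb
Runs:
  'a' x 1 => "a1"
  'c' x 1 => "c1"
  'a' x 1 => "a1"
  'b' x 2 => "b2"
  'c' x 1 => "c1"
  'b' x 1 => "b1"
Compressed: "a1c1a1b2c1b1"
Compressed length: 12

12


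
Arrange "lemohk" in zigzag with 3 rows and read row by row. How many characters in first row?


Zigzag "lemohk" into 3 rows:
Placing characters:
  'l' => row 0
  'e' => row 1
  'm' => row 2
  'o' => row 1
  'h' => row 0
  'k' => row 1
Rows:
  Row 0: "lh"
  Row 1: "eok"
  Row 2: "m"
First row length: 2

2


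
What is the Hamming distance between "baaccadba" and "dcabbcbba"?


Comparing "baaccadba" and "dcabbcbba" position by position:
  Position 0: 'b' vs 'd' => differ
  Position 1: 'a' vs 'c' => differ
  Position 2: 'a' vs 'a' => same
  Position 3: 'c' vs 'b' => differ
  Position 4: 'c' vs 'b' => differ
  Position 5: 'a' vs 'c' => differ
  Position 6: 'd' vs 'b' => differ
  Position 7: 'b' vs 'b' => same
  Position 8: 'a' vs 'a' => same
Total differences (Hamming distance): 6

6


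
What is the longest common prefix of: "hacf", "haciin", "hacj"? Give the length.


Words: hacf, haciin, hacj
  Position 0: all 'h' => match
  Position 1: all 'a' => match
  Position 2: all 'c' => match
  Position 3: ('f', 'i', 'j') => mismatch, stop
LCP = "hac" (length 3)

3


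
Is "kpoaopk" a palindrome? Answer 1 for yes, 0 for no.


Input: kpoaopk
Reversed: kpoaopk
  Compare pos 0 ('k') with pos 6 ('k'): match
  Compare pos 1 ('p') with pos 5 ('p'): match
  Compare pos 2 ('o') with pos 4 ('o'): match
Result: palindrome

1


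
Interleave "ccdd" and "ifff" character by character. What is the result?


Interleaving "ccdd" and "ifff":
  Position 0: 'c' from first, 'i' from second => "ci"
  Position 1: 'c' from first, 'f' from second => "cf"
  Position 2: 'd' from first, 'f' from second => "df"
  Position 3: 'd' from first, 'f' from second => "df"
Result: cicfdfdf

cicfdfdf


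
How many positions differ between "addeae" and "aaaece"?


Comparing "addeae" and "aaaece" position by position:
  Position 0: 'a' vs 'a' => same
  Position 1: 'd' vs 'a' => DIFFER
  Position 2: 'd' vs 'a' => DIFFER
  Position 3: 'e' vs 'e' => same
  Position 4: 'a' vs 'c' => DIFFER
  Position 5: 'e' vs 'e' => same
Positions that differ: 3

3


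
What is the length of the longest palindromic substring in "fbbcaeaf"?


Input: "fbbcaeaf"
Checking substrings for palindromes:
  [4:7] "aea" (len 3) => palindrome
  [1:3] "bb" (len 2) => palindrome
Longest palindromic substring: "aea" with length 3

3


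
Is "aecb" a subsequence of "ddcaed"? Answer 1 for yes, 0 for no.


Check if "aecb" is a subsequence of "ddcaed"
Greedy scan:
  Position 0 ('d'): no match needed
  Position 1 ('d'): no match needed
  Position 2 ('c'): no match needed
  Position 3 ('a'): matches sub[0] = 'a'
  Position 4 ('e'): matches sub[1] = 'e'
  Position 5 ('d'): no match needed
Only matched 2/4 characters => not a subsequence

0


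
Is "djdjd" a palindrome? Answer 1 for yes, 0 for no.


Input: djdjd
Reversed: djdjd
  Compare pos 0 ('d') with pos 4 ('d'): match
  Compare pos 1 ('j') with pos 3 ('j'): match
Result: palindrome

1


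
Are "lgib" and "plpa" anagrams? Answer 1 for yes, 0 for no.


Strings: "lgib", "plpa"
Sorted first:  bgil
Sorted second: alpp
Differ at position 0: 'b' vs 'a' => not anagrams

0


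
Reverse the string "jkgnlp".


Input: jkgnlp
Reading characters right to left:
  Position 5: 'p'
  Position 4: 'l'
  Position 3: 'n'
  Position 2: 'g'
  Position 1: 'k'
  Position 0: 'j'
Reversed: plngkj

plngkj


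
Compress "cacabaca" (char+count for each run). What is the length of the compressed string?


Input: cacabaca
Runs:
  'c' x 1 => "c1"
  'a' x 1 => "a1"
  'c' x 1 => "c1"
  'a' x 1 => "a1"
  'b' x 1 => "b1"
  'a' x 1 => "a1"
  'c' x 1 => "c1"
  'a' x 1 => "a1"
Compressed: "c1a1c1a1b1a1c1a1"
Compressed length: 16

16


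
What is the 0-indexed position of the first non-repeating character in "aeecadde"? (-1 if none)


Input: aeecadde
Character frequencies:
  'a': 2
  'c': 1
  'd': 2
  'e': 3
Scanning left to right for freq == 1:
  Position 0 ('a'): freq=2, skip
  Position 1 ('e'): freq=3, skip
  Position 2 ('e'): freq=3, skip
  Position 3 ('c'): unique! => answer = 3

3


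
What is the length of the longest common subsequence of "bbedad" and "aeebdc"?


LCS of "bbedad" and "aeebdc"
DP table:
           a    e    e    b    d    c
      0    0    0    0    0    0    0
  b   0    0    0    0    1    1    1
  b   0    0    0    0    1    1    1
  e   0    0    1    1    1    1    1
  d   0    0    1    1    1    2    2
  a   0    1    1    1    1    2    2
  d   0    1    1    1    1    2    2
LCS length = dp[6][6] = 2

2


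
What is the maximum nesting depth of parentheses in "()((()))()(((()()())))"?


Input: "()((()))()(((()()())))"
Tracking depth:
  Position 0 '(': depth becomes 1
  Position 1 ')': depth becomes 0
  Position 2 '(': depth becomes 1
  Position 3 '(': depth becomes 2
  Position 4 '(': depth becomes 3
  Position 5 ')': depth becomes 2
  Position 6 ')': depth becomes 1
  Position 7 ')': depth becomes 0
  Position 8 '(': depth becomes 1
  Position 9 ')': depth becomes 0
  Position 10 '(': depth becomes 1
  Position 11 '(': depth becomes 2
  Position 12 '(': depth becomes 3
  Position 13 '(': depth becomes 4
  Position 14 ')': depth becomes 3
  Position 15 '(': depth becomes 4
  Position 16 ')': depth becomes 3
  Position 17 '(': depth becomes 4
  Position 18 ')': depth becomes 3
  Position 19 ')': depth becomes 2
  Position 20 ')': depth becomes 1
  Position 21 ')': depth becomes 0
Maximum depth reached: 4

4


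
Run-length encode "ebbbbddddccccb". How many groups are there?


Input: ebbbbddddccccb
Scanning for consecutive runs:
  Group 1: 'e' x 1 (positions 0-0)
  Group 2: 'b' x 4 (positions 1-4)
  Group 3: 'd' x 4 (positions 5-8)
  Group 4: 'c' x 4 (positions 9-12)
  Group 5: 'b' x 1 (positions 13-13)
Total groups: 5

5


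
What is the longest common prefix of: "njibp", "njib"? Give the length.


Words: njibp, njib
  Position 0: all 'n' => match
  Position 1: all 'j' => match
  Position 2: all 'i' => match
  Position 3: all 'b' => match
LCP = "njib" (length 4)

4


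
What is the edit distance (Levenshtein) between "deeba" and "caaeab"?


Computing edit distance: "deeba" -> "caaeab"
DP table:
           c    a    a    e    a    b
      0    1    2    3    4    5    6
  d   1    1    2    3    4    5    6
  e   2    2    2    3    3    4    5
  e   3    3    3    3    3    4    5
  b   4    4    4    4    4    4    4
  a   5    5    4    4    5    4    5
Edit distance = dp[5][6] = 5

5


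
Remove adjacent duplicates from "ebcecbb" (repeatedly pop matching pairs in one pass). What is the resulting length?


Input: ebcecbb
Stack-based adjacent duplicate removal:
  Read 'e': push. Stack: e
  Read 'b': push. Stack: eb
  Read 'c': push. Stack: ebc
  Read 'e': push. Stack: ebce
  Read 'c': push. Stack: ebcec
  Read 'b': push. Stack: ebcecb
  Read 'b': matches stack top 'b' => pop. Stack: ebcec
Final stack: "ebcec" (length 5)

5


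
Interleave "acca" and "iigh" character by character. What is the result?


Interleaving "acca" and "iigh":
  Position 0: 'a' from first, 'i' from second => "ai"
  Position 1: 'c' from first, 'i' from second => "ci"
  Position 2: 'c' from first, 'g' from second => "cg"
  Position 3: 'a' from first, 'h' from second => "ah"
Result: aicicgah

aicicgah


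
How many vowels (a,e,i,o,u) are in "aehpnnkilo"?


Input: aehpnnkilo
Checking each character:
  'a' at position 0: vowel (running total: 1)
  'e' at position 1: vowel (running total: 2)
  'h' at position 2: consonant
  'p' at position 3: consonant
  'n' at position 4: consonant
  'n' at position 5: consonant
  'k' at position 6: consonant
  'i' at position 7: vowel (running total: 3)
  'l' at position 8: consonant
  'o' at position 9: vowel (running total: 4)
Total vowels: 4

4


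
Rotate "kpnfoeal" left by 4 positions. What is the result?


Input: "kpnfoeal", rotate left by 4
First 4 characters: "kpnf"
Remaining characters: "oeal"
Concatenate remaining + first: "oeal" + "kpnf" = "oealkpnf"

oealkpnf


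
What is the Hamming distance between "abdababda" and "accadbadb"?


Comparing "abdababda" and "accadbadb" position by position:
  Position 0: 'a' vs 'a' => same
  Position 1: 'b' vs 'c' => differ
  Position 2: 'd' vs 'c' => differ
  Position 3: 'a' vs 'a' => same
  Position 4: 'b' vs 'd' => differ
  Position 5: 'a' vs 'b' => differ
  Position 6: 'b' vs 'a' => differ
  Position 7: 'd' vs 'd' => same
  Position 8: 'a' vs 'b' => differ
Total differences (Hamming distance): 6

6


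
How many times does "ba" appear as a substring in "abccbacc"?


Searching for "ba" in "abccbacc"
Scanning each position:
  Position 0: "ab" => no
  Position 1: "bc" => no
  Position 2: "cc" => no
  Position 3: "cb" => no
  Position 4: "ba" => MATCH
  Position 5: "ac" => no
  Position 6: "cc" => no
Total occurrences: 1

1


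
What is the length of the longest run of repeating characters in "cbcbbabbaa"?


Input: "cbcbbabbaa"
Scanning for longest run:
  Position 1 ('b'): new char, reset run to 1
  Position 2 ('c'): new char, reset run to 1
  Position 3 ('b'): new char, reset run to 1
  Position 4 ('b'): continues run of 'b', length=2
  Position 5 ('a'): new char, reset run to 1
  Position 6 ('b'): new char, reset run to 1
  Position 7 ('b'): continues run of 'b', length=2
  Position 8 ('a'): new char, reset run to 1
  Position 9 ('a'): continues run of 'a', length=2
Longest run: 'b' with length 2

2


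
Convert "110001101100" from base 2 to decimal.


Input: "110001101100" in base 2
Positional expansion:
  Digit '1' (value 1) x 2^11 = 2048
  Digit '1' (value 1) x 2^10 = 1024
  Digit '0' (value 0) x 2^9 = 0
  Digit '0' (value 0) x 2^8 = 0
  Digit '0' (value 0) x 2^7 = 0
  Digit '1' (value 1) x 2^6 = 64
  Digit '1' (value 1) x 2^5 = 32
  Digit '0' (value 0) x 2^4 = 0
  Digit '1' (value 1) x 2^3 = 8
  Digit '1' (value 1) x 2^2 = 4
  Digit '0' (value 0) x 2^1 = 0
  Digit '0' (value 0) x 2^0 = 0
Sum = 3180

3180


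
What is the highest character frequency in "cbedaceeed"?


Input: cbedaceeed
Character counts:
  'a': 1
  'b': 1
  'c': 2
  'd': 2
  'e': 4
Maximum frequency: 4

4


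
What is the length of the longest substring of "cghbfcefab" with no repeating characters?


Input: "cghbfcefab"
Sliding window (track last position of each char):
  Position 0 ('c'): window [0,0] length 1 -- new best
  Position 1 ('g'): window [0,1] length 2 -- new best
  Position 2 ('h'): window [0,2] length 3 -- new best
  Position 3 ('b'): window [0,3] length 4 -- new best
  Position 4 ('f'): window [0,4] length 5 -- new best
  Position 5 ('c'): repeat (last at 0), move window start to 1
  Position 5 ('c'): window [1,5] length 5
  Position 6 ('e'): window [1,6] length 6 -- new best
  Position 7 ('f'): repeat (last at 4), move window start to 5
  Position 7 ('f'): window [5,7] length 3
  Position 8 ('a'): window [5,8] length 4
  Position 9 ('b'): window [5,9] length 5
Longest substring with no repeats: "ghbfce" with length 6

6


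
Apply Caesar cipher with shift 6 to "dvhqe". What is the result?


Caesar cipher: shift "dvhqe" by 6
  'd' (pos 3) + 6 = pos 9 = 'j'
  'v' (pos 21) + 6 = pos 1 = 'b'
  'h' (pos 7) + 6 = pos 13 = 'n'
  'q' (pos 16) + 6 = pos 22 = 'w'
  'e' (pos 4) + 6 = pos 10 = 'k'
Result: jbnwk

jbnwk


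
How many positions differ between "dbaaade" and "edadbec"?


Comparing "dbaaade" and "edadbec" position by position:
  Position 0: 'd' vs 'e' => DIFFER
  Position 1: 'b' vs 'd' => DIFFER
  Position 2: 'a' vs 'a' => same
  Position 3: 'a' vs 'd' => DIFFER
  Position 4: 'a' vs 'b' => DIFFER
  Position 5: 'd' vs 'e' => DIFFER
  Position 6: 'e' vs 'c' => DIFFER
Positions that differ: 6

6


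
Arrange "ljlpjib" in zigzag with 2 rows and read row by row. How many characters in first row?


Zigzag "ljlpjib" into 2 rows:
Placing characters:
  'l' => row 0
  'j' => row 1
  'l' => row 0
  'p' => row 1
  'j' => row 0
  'i' => row 1
  'b' => row 0
Rows:
  Row 0: "lljb"
  Row 1: "jpi"
First row length: 4

4


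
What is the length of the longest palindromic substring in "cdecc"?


Input: "cdecc"
Checking substrings for palindromes:
  [3:5] "cc" (len 2) => palindrome
Longest palindromic substring: "cc" with length 2

2


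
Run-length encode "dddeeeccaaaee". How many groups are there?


Input: dddeeeccaaaee
Scanning for consecutive runs:
  Group 1: 'd' x 3 (positions 0-2)
  Group 2: 'e' x 3 (positions 3-5)
  Group 3: 'c' x 2 (positions 6-7)
  Group 4: 'a' x 3 (positions 8-10)
  Group 5: 'e' x 2 (positions 11-12)
Total groups: 5

5


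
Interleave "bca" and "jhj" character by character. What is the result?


Interleaving "bca" and "jhj":
  Position 0: 'b' from first, 'j' from second => "bj"
  Position 1: 'c' from first, 'h' from second => "ch"
  Position 2: 'a' from first, 'j' from second => "aj"
Result: bjchaj

bjchaj


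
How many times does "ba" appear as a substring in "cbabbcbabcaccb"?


Searching for "ba" in "cbabbcbabcaccb"
Scanning each position:
  Position 0: "cb" => no
  Position 1: "ba" => MATCH
  Position 2: "ab" => no
  Position 3: "bb" => no
  Position 4: "bc" => no
  Position 5: "cb" => no
  Position 6: "ba" => MATCH
  Position 7: "ab" => no
  Position 8: "bc" => no
  Position 9: "ca" => no
  Position 10: "ac" => no
  Position 11: "cc" => no
  Position 12: "cb" => no
Total occurrences: 2

2


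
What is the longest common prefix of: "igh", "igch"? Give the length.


Words: igh, igch
  Position 0: all 'i' => match
  Position 1: all 'g' => match
  Position 2: ('h', 'c') => mismatch, stop
LCP = "ig" (length 2)

2


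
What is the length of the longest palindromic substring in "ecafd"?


Input: "ecafd"
Checking substrings for palindromes:
  No multi-char palindromic substrings found
Longest palindromic substring: "e" with length 1

1


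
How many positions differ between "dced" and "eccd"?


Comparing "dced" and "eccd" position by position:
  Position 0: 'd' vs 'e' => DIFFER
  Position 1: 'c' vs 'c' => same
  Position 2: 'e' vs 'c' => DIFFER
  Position 3: 'd' vs 'd' => same
Positions that differ: 2

2


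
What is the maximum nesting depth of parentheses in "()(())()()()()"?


Input: "()(())()()()()"
Tracking depth:
  Position 0 '(': depth becomes 1
  Position 1 ')': depth becomes 0
  Position 2 '(': depth becomes 1
  Position 3 '(': depth becomes 2
  Position 4 ')': depth becomes 1
  Position 5 ')': depth becomes 0
  Position 6 '(': depth becomes 1
  Position 7 ')': depth becomes 0
  Position 8 '(': depth becomes 1
  Position 9 ')': depth becomes 0
  Position 10 '(': depth becomes 1
  Position 11 ')': depth becomes 0
  Position 12 '(': depth becomes 1
  Position 13 ')': depth becomes 0
Maximum depth reached: 2

2


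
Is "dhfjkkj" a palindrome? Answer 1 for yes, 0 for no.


Input: dhfjkkj
Reversed: jkkjfhd
  Compare pos 0 ('d') with pos 6 ('j'): MISMATCH
  Compare pos 1 ('h') with pos 5 ('k'): MISMATCH
  Compare pos 2 ('f') with pos 4 ('k'): MISMATCH
Result: not a palindrome

0


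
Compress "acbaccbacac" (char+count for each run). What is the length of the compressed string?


Input: acbaccbacac
Runs:
  'a' x 1 => "a1"
  'c' x 1 => "c1"
  'b' x 1 => "b1"
  'a' x 1 => "a1"
  'c' x 2 => "c2"
  'b' x 1 => "b1"
  'a' x 1 => "a1"
  'c' x 1 => "c1"
  'a' x 1 => "a1"
  'c' x 1 => "c1"
Compressed: "a1c1b1a1c2b1a1c1a1c1"
Compressed length: 20

20


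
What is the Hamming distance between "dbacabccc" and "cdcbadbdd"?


Comparing "dbacabccc" and "cdcbadbdd" position by position:
  Position 0: 'd' vs 'c' => differ
  Position 1: 'b' vs 'd' => differ
  Position 2: 'a' vs 'c' => differ
  Position 3: 'c' vs 'b' => differ
  Position 4: 'a' vs 'a' => same
  Position 5: 'b' vs 'd' => differ
  Position 6: 'c' vs 'b' => differ
  Position 7: 'c' vs 'd' => differ
  Position 8: 'c' vs 'd' => differ
Total differences (Hamming distance): 8

8


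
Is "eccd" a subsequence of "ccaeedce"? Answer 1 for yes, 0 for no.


Check if "eccd" is a subsequence of "ccaeedce"
Greedy scan:
  Position 0 ('c'): no match needed
  Position 1 ('c'): no match needed
  Position 2 ('a'): no match needed
  Position 3 ('e'): matches sub[0] = 'e'
  Position 4 ('e'): no match needed
  Position 5 ('d'): no match needed
  Position 6 ('c'): matches sub[1] = 'c'
  Position 7 ('e'): no match needed
Only matched 2/4 characters => not a subsequence

0


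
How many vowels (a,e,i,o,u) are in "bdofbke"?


Input: bdofbke
Checking each character:
  'b' at position 0: consonant
  'd' at position 1: consonant
  'o' at position 2: vowel (running total: 1)
  'f' at position 3: consonant
  'b' at position 4: consonant
  'k' at position 5: consonant
  'e' at position 6: vowel (running total: 2)
Total vowels: 2

2


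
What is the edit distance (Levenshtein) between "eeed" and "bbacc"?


Computing edit distance: "eeed" -> "bbacc"
DP table:
           b    b    a    c    c
      0    1    2    3    4    5
  e   1    1    2    3    4    5
  e   2    2    2    3    4    5
  e   3    3    3    3    4    5
  d   4    4    4    4    4    5
Edit distance = dp[4][5] = 5

5


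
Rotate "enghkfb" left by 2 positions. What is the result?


Input: "enghkfb", rotate left by 2
First 2 characters: "en"
Remaining characters: "ghkfb"
Concatenate remaining + first: "ghkfb" + "en" = "ghkfben"

ghkfben


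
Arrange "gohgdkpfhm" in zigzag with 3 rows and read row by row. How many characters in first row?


Zigzag "gohgdkpfhm" into 3 rows:
Placing characters:
  'g' => row 0
  'o' => row 1
  'h' => row 2
  'g' => row 1
  'd' => row 0
  'k' => row 1
  'p' => row 2
  'f' => row 1
  'h' => row 0
  'm' => row 1
Rows:
  Row 0: "gdh"
  Row 1: "ogkfm"
  Row 2: "hp"
First row length: 3

3


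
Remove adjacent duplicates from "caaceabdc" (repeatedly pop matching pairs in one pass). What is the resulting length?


Input: caaceabdc
Stack-based adjacent duplicate removal:
  Read 'c': push. Stack: c
  Read 'a': push. Stack: ca
  Read 'a': matches stack top 'a' => pop. Stack: c
  Read 'c': matches stack top 'c' => pop. Stack: (empty)
  Read 'e': push. Stack: e
  Read 'a': push. Stack: ea
  Read 'b': push. Stack: eab
  Read 'd': push. Stack: eabd
  Read 'c': push. Stack: eabdc
Final stack: "eabdc" (length 5)

5


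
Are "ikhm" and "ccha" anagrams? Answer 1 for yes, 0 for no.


Strings: "ikhm", "ccha"
Sorted first:  hikm
Sorted second: acch
Differ at position 0: 'h' vs 'a' => not anagrams

0


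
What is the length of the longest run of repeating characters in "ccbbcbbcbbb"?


Input: "ccbbcbbcbbb"
Scanning for longest run:
  Position 1 ('c'): continues run of 'c', length=2
  Position 2 ('b'): new char, reset run to 1
  Position 3 ('b'): continues run of 'b', length=2
  Position 4 ('c'): new char, reset run to 1
  Position 5 ('b'): new char, reset run to 1
  Position 6 ('b'): continues run of 'b', length=2
  Position 7 ('c'): new char, reset run to 1
  Position 8 ('b'): new char, reset run to 1
  Position 9 ('b'): continues run of 'b', length=2
  Position 10 ('b'): continues run of 'b', length=3
Longest run: 'b' with length 3

3


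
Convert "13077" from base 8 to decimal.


Input: "13077" in base 8
Positional expansion:
  Digit '1' (value 1) x 8^4 = 4096
  Digit '3' (value 3) x 8^3 = 1536
  Digit '0' (value 0) x 8^2 = 0
  Digit '7' (value 7) x 8^1 = 56
  Digit '7' (value 7) x 8^0 = 7
Sum = 5695

5695


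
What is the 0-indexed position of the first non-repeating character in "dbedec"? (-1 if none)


Input: dbedec
Character frequencies:
  'b': 1
  'c': 1
  'd': 2
  'e': 2
Scanning left to right for freq == 1:
  Position 0 ('d'): freq=2, skip
  Position 1 ('b'): unique! => answer = 1

1


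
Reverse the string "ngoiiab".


Input: ngoiiab
Reading characters right to left:
  Position 6: 'b'
  Position 5: 'a'
  Position 4: 'i'
  Position 3: 'i'
  Position 2: 'o'
  Position 1: 'g'
  Position 0: 'n'
Reversed: baiiogn

baiiogn


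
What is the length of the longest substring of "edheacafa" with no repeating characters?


Input: "edheacafa"
Sliding window (track last position of each char):
  Position 0 ('e'): window [0,0] length 1 -- new best
  Position 1 ('d'): window [0,1] length 2 -- new best
  Position 2 ('h'): window [0,2] length 3 -- new best
  Position 3 ('e'): repeat (last at 0), move window start to 1
  Position 3 ('e'): window [1,3] length 3
  Position 4 ('a'): window [1,4] length 4 -- new best
  Position 5 ('c'): window [1,5] length 5 -- new best
  Position 6 ('a'): repeat (last at 4), move window start to 5
  Position 6 ('a'): window [5,6] length 2
  Position 7 ('f'): window [5,7] length 3
  Position 8 ('a'): repeat (last at 6), move window start to 7
  Position 8 ('a'): window [7,8] length 2
Longest substring with no repeats: "dheac" with length 5

5


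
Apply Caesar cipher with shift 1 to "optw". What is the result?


Caesar cipher: shift "optw" by 1
  'o' (pos 14) + 1 = pos 15 = 'p'
  'p' (pos 15) + 1 = pos 16 = 'q'
  't' (pos 19) + 1 = pos 20 = 'u'
  'w' (pos 22) + 1 = pos 23 = 'x'
Result: pqux

pqux


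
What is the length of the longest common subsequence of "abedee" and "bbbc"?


LCS of "abedee" and "bbbc"
DP table:
           b    b    b    c
      0    0    0    0    0
  a   0    0    0    0    0
  b   0    1    1    1    1
  e   0    1    1    1    1
  d   0    1    1    1    1
  e   0    1    1    1    1
  e   0    1    1    1    1
LCS length = dp[6][4] = 1

1


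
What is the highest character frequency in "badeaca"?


Input: badeaca
Character counts:
  'a': 3
  'b': 1
  'c': 1
  'd': 1
  'e': 1
Maximum frequency: 3

3


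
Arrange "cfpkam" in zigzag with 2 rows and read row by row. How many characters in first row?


Zigzag "cfpkam" into 2 rows:
Placing characters:
  'c' => row 0
  'f' => row 1
  'p' => row 0
  'k' => row 1
  'a' => row 0
  'm' => row 1
Rows:
  Row 0: "cpa"
  Row 1: "fkm"
First row length: 3

3


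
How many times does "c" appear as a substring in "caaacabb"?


Searching for "c" in "caaacabb"
Scanning each position:
  Position 0: "c" => MATCH
  Position 1: "a" => no
  Position 2: "a" => no
  Position 3: "a" => no
  Position 4: "c" => MATCH
  Position 5: "a" => no
  Position 6: "b" => no
  Position 7: "b" => no
Total occurrences: 2

2


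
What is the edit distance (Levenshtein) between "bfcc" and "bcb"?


Computing edit distance: "bfcc" -> "bcb"
DP table:
           b    c    b
      0    1    2    3
  b   1    0    1    2
  f   2    1    1    2
  c   3    2    1    2
  c   4    3    2    2
Edit distance = dp[4][3] = 2

2


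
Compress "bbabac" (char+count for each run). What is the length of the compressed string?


Input: bbabac
Runs:
  'b' x 2 => "b2"
  'a' x 1 => "a1"
  'b' x 1 => "b1"
  'a' x 1 => "a1"
  'c' x 1 => "c1"
Compressed: "b2a1b1a1c1"
Compressed length: 10

10


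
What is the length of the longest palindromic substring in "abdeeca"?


Input: "abdeeca"
Checking substrings for palindromes:
  [3:5] "ee" (len 2) => palindrome
Longest palindromic substring: "ee" with length 2

2


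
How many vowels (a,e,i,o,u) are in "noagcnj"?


Input: noagcnj
Checking each character:
  'n' at position 0: consonant
  'o' at position 1: vowel (running total: 1)
  'a' at position 2: vowel (running total: 2)
  'g' at position 3: consonant
  'c' at position 4: consonant
  'n' at position 5: consonant
  'j' at position 6: consonant
Total vowels: 2

2


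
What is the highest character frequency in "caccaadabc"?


Input: caccaadabc
Character counts:
  'a': 4
  'b': 1
  'c': 4
  'd': 1
Maximum frequency: 4

4


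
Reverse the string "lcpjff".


Input: lcpjff
Reading characters right to left:
  Position 5: 'f'
  Position 4: 'f'
  Position 3: 'j'
  Position 2: 'p'
  Position 1: 'c'
  Position 0: 'l'
Reversed: ffjpcl

ffjpcl


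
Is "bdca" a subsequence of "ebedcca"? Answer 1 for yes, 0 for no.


Check if "bdca" is a subsequence of "ebedcca"
Greedy scan:
  Position 0 ('e'): no match needed
  Position 1 ('b'): matches sub[0] = 'b'
  Position 2 ('e'): no match needed
  Position 3 ('d'): matches sub[1] = 'd'
  Position 4 ('c'): matches sub[2] = 'c'
  Position 5 ('c'): no match needed
  Position 6 ('a'): matches sub[3] = 'a'
All 4 characters matched => is a subsequence

1


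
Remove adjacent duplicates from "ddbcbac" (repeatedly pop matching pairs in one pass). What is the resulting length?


Input: ddbcbac
Stack-based adjacent duplicate removal:
  Read 'd': push. Stack: d
  Read 'd': matches stack top 'd' => pop. Stack: (empty)
  Read 'b': push. Stack: b
  Read 'c': push. Stack: bc
  Read 'b': push. Stack: bcb
  Read 'a': push. Stack: bcba
  Read 'c': push. Stack: bcbac
Final stack: "bcbac" (length 5)

5


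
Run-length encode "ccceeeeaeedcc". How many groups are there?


Input: ccceeeeaeedcc
Scanning for consecutive runs:
  Group 1: 'c' x 3 (positions 0-2)
  Group 2: 'e' x 4 (positions 3-6)
  Group 3: 'a' x 1 (positions 7-7)
  Group 4: 'e' x 2 (positions 8-9)
  Group 5: 'd' x 1 (positions 10-10)
  Group 6: 'c' x 2 (positions 11-12)
Total groups: 6

6


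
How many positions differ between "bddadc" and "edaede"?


Comparing "bddadc" and "edaede" position by position:
  Position 0: 'b' vs 'e' => DIFFER
  Position 1: 'd' vs 'd' => same
  Position 2: 'd' vs 'a' => DIFFER
  Position 3: 'a' vs 'e' => DIFFER
  Position 4: 'd' vs 'd' => same
  Position 5: 'c' vs 'e' => DIFFER
Positions that differ: 4

4


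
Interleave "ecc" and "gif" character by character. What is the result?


Interleaving "ecc" and "gif":
  Position 0: 'e' from first, 'g' from second => "eg"
  Position 1: 'c' from first, 'i' from second => "ci"
  Position 2: 'c' from first, 'f' from second => "cf"
Result: egcicf

egcicf


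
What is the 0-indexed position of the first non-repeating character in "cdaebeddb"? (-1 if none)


Input: cdaebeddb
Character frequencies:
  'a': 1
  'b': 2
  'c': 1
  'd': 3
  'e': 2
Scanning left to right for freq == 1:
  Position 0 ('c'): unique! => answer = 0

0


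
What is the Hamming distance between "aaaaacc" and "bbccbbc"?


Comparing "aaaaacc" and "bbccbbc" position by position:
  Position 0: 'a' vs 'b' => differ
  Position 1: 'a' vs 'b' => differ
  Position 2: 'a' vs 'c' => differ
  Position 3: 'a' vs 'c' => differ
  Position 4: 'a' vs 'b' => differ
  Position 5: 'c' vs 'b' => differ
  Position 6: 'c' vs 'c' => same
Total differences (Hamming distance): 6

6


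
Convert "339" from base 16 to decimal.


Input: "339" in base 16
Positional expansion:
  Digit '3' (value 3) x 16^2 = 768
  Digit '3' (value 3) x 16^1 = 48
  Digit '9' (value 9) x 16^0 = 9
Sum = 825

825


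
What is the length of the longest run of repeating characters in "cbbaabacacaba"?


Input: "cbbaabacacaba"
Scanning for longest run:
  Position 1 ('b'): new char, reset run to 1
  Position 2 ('b'): continues run of 'b', length=2
  Position 3 ('a'): new char, reset run to 1
  Position 4 ('a'): continues run of 'a', length=2
  Position 5 ('b'): new char, reset run to 1
  Position 6 ('a'): new char, reset run to 1
  Position 7 ('c'): new char, reset run to 1
  Position 8 ('a'): new char, reset run to 1
  Position 9 ('c'): new char, reset run to 1
  Position 10 ('a'): new char, reset run to 1
  Position 11 ('b'): new char, reset run to 1
  Position 12 ('a'): new char, reset run to 1
Longest run: 'b' with length 2

2


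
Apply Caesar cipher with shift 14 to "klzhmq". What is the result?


Caesar cipher: shift "klzhmq" by 14
  'k' (pos 10) + 14 = pos 24 = 'y'
  'l' (pos 11) + 14 = pos 25 = 'z'
  'z' (pos 25) + 14 = pos 13 = 'n'
  'h' (pos 7) + 14 = pos 21 = 'v'
  'm' (pos 12) + 14 = pos 0 = 'a'
  'q' (pos 16) + 14 = pos 4 = 'e'
Result: yznvae

yznvae


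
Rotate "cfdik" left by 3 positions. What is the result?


Input: "cfdik", rotate left by 3
First 3 characters: "cfd"
Remaining characters: "ik"
Concatenate remaining + first: "ik" + "cfd" = "ikcfd"

ikcfd


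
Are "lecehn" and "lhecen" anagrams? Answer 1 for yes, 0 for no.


Strings: "lecehn", "lhecen"
Sorted first:  ceehln
Sorted second: ceehln
Sorted forms match => anagrams

1


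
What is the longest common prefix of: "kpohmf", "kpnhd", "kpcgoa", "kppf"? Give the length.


Words: kpohmf, kpnhd, kpcgoa, kppf
  Position 0: all 'k' => match
  Position 1: all 'p' => match
  Position 2: ('o', 'n', 'c', 'p') => mismatch, stop
LCP = "kp" (length 2)

2


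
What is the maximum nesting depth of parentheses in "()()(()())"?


Input: "()()(()())"
Tracking depth:
  Position 0 '(': depth becomes 1
  Position 1 ')': depth becomes 0
  Position 2 '(': depth becomes 1
  Position 3 ')': depth becomes 0
  Position 4 '(': depth becomes 1
  Position 5 '(': depth becomes 2
  Position 6 ')': depth becomes 1
  Position 7 '(': depth becomes 2
  Position 8 ')': depth becomes 1
  Position 9 ')': depth becomes 0
Maximum depth reached: 2

2


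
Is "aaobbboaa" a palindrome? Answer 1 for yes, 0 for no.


Input: aaobbboaa
Reversed: aaobbboaa
  Compare pos 0 ('a') with pos 8 ('a'): match
  Compare pos 1 ('a') with pos 7 ('a'): match
  Compare pos 2 ('o') with pos 6 ('o'): match
  Compare pos 3 ('b') with pos 5 ('b'): match
Result: palindrome

1


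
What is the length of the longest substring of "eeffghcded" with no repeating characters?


Input: "eeffghcded"
Sliding window (track last position of each char):
  Position 0 ('e'): window [0,0] length 1 -- new best
  Position 1 ('e'): repeat (last at 0), move window start to 1
  Position 1 ('e'): window [1,1] length 1
  Position 2 ('f'): window [1,2] length 2 -- new best
  Position 3 ('f'): repeat (last at 2), move window start to 3
  Position 3 ('f'): window [3,3] length 1
  Position 4 ('g'): window [3,4] length 2
  Position 5 ('h'): window [3,5] length 3 -- new best
  Position 6 ('c'): window [3,6] length 4 -- new best
  Position 7 ('d'): window [3,7] length 5 -- new best
  Position 8 ('e'): window [3,8] length 6 -- new best
  Position 9 ('d'): repeat (last at 7), move window start to 8
  Position 9 ('d'): window [8,9] length 2
Longest substring with no repeats: "fghcde" with length 6

6


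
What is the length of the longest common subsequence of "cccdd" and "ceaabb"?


LCS of "cccdd" and "ceaabb"
DP table:
           c    e    a    a    b    b
      0    0    0    0    0    0    0
  c   0    1    1    1    1    1    1
  c   0    1    1    1    1    1    1
  c   0    1    1    1    1    1    1
  d   0    1    1    1    1    1    1
  d   0    1    1    1    1    1    1
LCS length = dp[5][6] = 1

1


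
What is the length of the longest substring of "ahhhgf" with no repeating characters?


Input: "ahhhgf"
Sliding window (track last position of each char):
  Position 0 ('a'): window [0,0] length 1 -- new best
  Position 1 ('h'): window [0,1] length 2 -- new best
  Position 2 ('h'): repeat (last at 1), move window start to 2
  Position 2 ('h'): window [2,2] length 1
  Position 3 ('h'): repeat (last at 2), move window start to 3
  Position 3 ('h'): window [3,3] length 1
  Position 4 ('g'): window [3,4] length 2
  Position 5 ('f'): window [3,5] length 3 -- new best
Longest substring with no repeats: "hgf" with length 3

3


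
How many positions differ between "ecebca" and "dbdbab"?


Comparing "ecebca" and "dbdbab" position by position:
  Position 0: 'e' vs 'd' => DIFFER
  Position 1: 'c' vs 'b' => DIFFER
  Position 2: 'e' vs 'd' => DIFFER
  Position 3: 'b' vs 'b' => same
  Position 4: 'c' vs 'a' => DIFFER
  Position 5: 'a' vs 'b' => DIFFER
Positions that differ: 5

5


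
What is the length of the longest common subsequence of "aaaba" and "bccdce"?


LCS of "aaaba" and "bccdce"
DP table:
           b    c    c    d    c    e
      0    0    0    0    0    0    0
  a   0    0    0    0    0    0    0
  a   0    0    0    0    0    0    0
  a   0    0    0    0    0    0    0
  b   0    1    1    1    1    1    1
  a   0    1    1    1    1    1    1
LCS length = dp[5][6] = 1

1


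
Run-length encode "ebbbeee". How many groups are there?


Input: ebbbeee
Scanning for consecutive runs:
  Group 1: 'e' x 1 (positions 0-0)
  Group 2: 'b' x 3 (positions 1-3)
  Group 3: 'e' x 3 (positions 4-6)
Total groups: 3

3


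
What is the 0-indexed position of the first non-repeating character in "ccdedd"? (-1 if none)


Input: ccdedd
Character frequencies:
  'c': 2
  'd': 3
  'e': 1
Scanning left to right for freq == 1:
  Position 0 ('c'): freq=2, skip
  Position 1 ('c'): freq=2, skip
  Position 2 ('d'): freq=3, skip
  Position 3 ('e'): unique! => answer = 3

3


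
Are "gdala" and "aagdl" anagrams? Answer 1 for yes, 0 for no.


Strings: "gdala", "aagdl"
Sorted first:  aadgl
Sorted second: aadgl
Sorted forms match => anagrams

1


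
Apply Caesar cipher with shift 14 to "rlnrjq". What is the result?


Caesar cipher: shift "rlnrjq" by 14
  'r' (pos 17) + 14 = pos 5 = 'f'
  'l' (pos 11) + 14 = pos 25 = 'z'
  'n' (pos 13) + 14 = pos 1 = 'b'
  'r' (pos 17) + 14 = pos 5 = 'f'
  'j' (pos 9) + 14 = pos 23 = 'x'
  'q' (pos 16) + 14 = pos 4 = 'e'
Result: fzbfxe

fzbfxe


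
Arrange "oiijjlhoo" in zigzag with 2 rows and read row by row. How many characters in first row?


Zigzag "oiijjlhoo" into 2 rows:
Placing characters:
  'o' => row 0
  'i' => row 1
  'i' => row 0
  'j' => row 1
  'j' => row 0
  'l' => row 1
  'h' => row 0
  'o' => row 1
  'o' => row 0
Rows:
  Row 0: "oijho"
  Row 1: "ijlo"
First row length: 5

5


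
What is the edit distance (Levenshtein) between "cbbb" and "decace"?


Computing edit distance: "cbbb" -> "decace"
DP table:
           d    e    c    a    c    e
      0    1    2    3    4    5    6
  c   1    1    2    2    3    4    5
  b   2    2    2    3    3    4    5
  b   3    3    3    3    4    4    5
  b   4    4    4    4    4    5    5
Edit distance = dp[4][6] = 5

5


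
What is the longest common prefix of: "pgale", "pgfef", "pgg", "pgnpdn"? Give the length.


Words: pgale, pgfef, pgg, pgnpdn
  Position 0: all 'p' => match
  Position 1: all 'g' => match
  Position 2: ('a', 'f', 'g', 'n') => mismatch, stop
LCP = "pg" (length 2)

2


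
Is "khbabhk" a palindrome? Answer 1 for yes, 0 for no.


Input: khbabhk
Reversed: khbabhk
  Compare pos 0 ('k') with pos 6 ('k'): match
  Compare pos 1 ('h') with pos 5 ('h'): match
  Compare pos 2 ('b') with pos 4 ('b'): match
Result: palindrome

1


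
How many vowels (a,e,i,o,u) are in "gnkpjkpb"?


Input: gnkpjkpb
Checking each character:
  'g' at position 0: consonant
  'n' at position 1: consonant
  'k' at position 2: consonant
  'p' at position 3: consonant
  'j' at position 4: consonant
  'k' at position 5: consonant
  'p' at position 6: consonant
  'b' at position 7: consonant
Total vowels: 0

0
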